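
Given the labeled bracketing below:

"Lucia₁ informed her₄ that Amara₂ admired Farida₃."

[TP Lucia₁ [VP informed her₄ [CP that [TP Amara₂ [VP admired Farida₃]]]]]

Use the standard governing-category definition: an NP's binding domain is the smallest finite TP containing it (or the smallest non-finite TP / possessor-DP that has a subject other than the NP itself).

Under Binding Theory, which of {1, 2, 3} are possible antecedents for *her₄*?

none

*her* is a pronoun, so Principle B applies: it must be free in its binding domain.
Binding domain of *her₄*: the matrix TP, whose subject is Lucia₁.
*Lucia₁* c-commands the pronoun within its binding domain → coindexation would violate Principle B.
*Amara₂*: the pronoun c-commands this R-expression → coindexation would violate Principle C on *Amara₂*.
*Farida₃*: the pronoun c-commands this R-expression → coindexation would violate Principle C on *Farida₃*.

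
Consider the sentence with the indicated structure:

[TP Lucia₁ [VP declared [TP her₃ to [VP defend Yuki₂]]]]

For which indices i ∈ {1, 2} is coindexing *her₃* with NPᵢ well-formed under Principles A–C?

*her* is a pronoun, so Principle B applies: it must be free in its binding domain.
Binding domain of *her₃*: the matrix TP, whose subject is Lucia₁.
*Lucia₁* c-commands the pronoun within its binding domain → coindexation would violate Principle B.
*Yuki₂*: the pronoun c-commands this R-expression → coindexation would violate Principle C on *Yuki₂*.

none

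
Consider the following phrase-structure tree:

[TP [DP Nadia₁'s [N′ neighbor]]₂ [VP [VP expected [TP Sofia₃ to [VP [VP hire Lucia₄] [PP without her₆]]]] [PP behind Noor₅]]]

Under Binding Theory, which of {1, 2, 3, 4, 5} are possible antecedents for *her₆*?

{1, 2, 4, 5}

*her* is a pronoun, so Principle B applies: it must be free in its binding domain.
Binding domain of *her₆*: the embedded TP, whose subject is Sofia₃.
*Nadia₁* and the pronoun do not c-command one another → neither Principle B nor Principle C is at stake; coindexation permitted.
*[Nadia₁'s neighbor]₂* c-commands the pronoun but from outside its binding domain, and is not c-commanded by it → coindexation permitted.
*Sofia₃* c-commands the pronoun within its binding domain → coindexation would violate Principle B.
*Lucia₄* and the pronoun do not c-command one another → neither Principle B nor Principle C is at stake; coindexation permitted.
*Noor₅* and the pronoun do not c-command one another → neither Principle B nor Principle C is at stake; coindexation permitted.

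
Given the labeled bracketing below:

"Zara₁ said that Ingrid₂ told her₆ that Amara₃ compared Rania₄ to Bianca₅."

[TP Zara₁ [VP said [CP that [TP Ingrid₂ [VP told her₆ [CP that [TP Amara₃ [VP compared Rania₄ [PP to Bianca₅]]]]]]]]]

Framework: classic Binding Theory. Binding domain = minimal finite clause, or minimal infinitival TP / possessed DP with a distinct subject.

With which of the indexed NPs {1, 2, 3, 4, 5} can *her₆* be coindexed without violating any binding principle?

{1}

*her* is a pronoun, so Principle B applies: it must be free in its binding domain.
Binding domain of *her₆*: the embedded TP, whose subject is Ingrid₂.
*Zara₁* c-commands the pronoun but from outside its binding domain, and is not c-commanded by it → coindexation permitted.
*Ingrid₂* c-commands the pronoun within its binding domain → coindexation would violate Principle B.
*Amara₃*: the pronoun c-commands this R-expression → coindexation would violate Principle C on *Amara₃*.
*Rania₄*: the pronoun c-commands this R-expression → coindexation would violate Principle C on *Rania₄*.
*Bianca₅*: the pronoun c-commands this R-expression → coindexation would violate Principle C on *Bianca₅*.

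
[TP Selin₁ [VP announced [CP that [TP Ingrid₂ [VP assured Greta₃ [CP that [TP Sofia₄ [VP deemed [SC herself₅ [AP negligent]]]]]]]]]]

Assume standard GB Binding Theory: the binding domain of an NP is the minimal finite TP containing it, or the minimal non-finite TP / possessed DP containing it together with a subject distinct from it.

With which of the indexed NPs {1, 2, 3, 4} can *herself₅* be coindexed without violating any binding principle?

*herself* is an anaphor, so Principle A applies: it must be bound in its binding domain.
Binding domain of *herself₅*: the embedded TP, whose subject is Sofia₄.
*Selin₁* c-commands the anaphor but is outside its binding domain → cannot satisfy Principle A.
*Ingrid₂* c-commands the anaphor but is outside its binding domain → cannot satisfy Principle A.
*Greta₃* c-commands the anaphor but is outside its binding domain → cannot satisfy Principle A.
*Sofia₄* c-commands the anaphor within its binding domain → licit binder.

{4}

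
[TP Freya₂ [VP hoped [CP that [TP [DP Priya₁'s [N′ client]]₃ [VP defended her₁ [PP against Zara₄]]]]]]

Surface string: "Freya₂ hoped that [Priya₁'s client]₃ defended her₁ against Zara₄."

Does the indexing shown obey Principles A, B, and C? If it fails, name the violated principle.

grammatical

The two coindexed NPs are *Priya₁* and *her₁*.
*her₁* is a pronoun; its binding domain is the embedded TP, whose subject is [Priya₁'s client]₃. Within that domain it is c-commanded only by *[Priya₁'s client]₃*, which carries a different index — the pronoun is free locally, so Principle B holds.
*Priya₁* is an R-expression; *her₁* does not c-command it, and no other NP shares its index, so Principle C is satisfied.
All principles are respected.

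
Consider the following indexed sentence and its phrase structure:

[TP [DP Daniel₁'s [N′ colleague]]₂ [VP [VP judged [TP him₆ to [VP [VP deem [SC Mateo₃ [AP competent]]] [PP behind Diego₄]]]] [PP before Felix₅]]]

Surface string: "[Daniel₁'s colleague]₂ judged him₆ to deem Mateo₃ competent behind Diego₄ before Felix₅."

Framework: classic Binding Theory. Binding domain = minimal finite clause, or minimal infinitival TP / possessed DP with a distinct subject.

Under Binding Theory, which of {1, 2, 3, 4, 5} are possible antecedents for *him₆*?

*him* is a pronoun, so Principle B applies: it must be free in its binding domain.
Binding domain of *him₆*: the matrix TP, whose subject is [Daniel₁'s colleague]₂.
*Daniel₁* and the pronoun do not c-command one another → neither Principle B nor Principle C is at stake; coindexation permitted.
*[Daniel₁'s colleague]₂* c-commands the pronoun within its binding domain → coindexation would violate Principle B.
*Mateo₃*: the pronoun c-commands this R-expression → coindexation would violate Principle C on *Mateo₃*.
*Diego₄*: the pronoun c-commands this R-expression → coindexation would violate Principle C on *Diego₄*.
*Felix₅* and the pronoun do not c-command one another → neither Principle B nor Principle C is at stake; coindexation permitted.

{1, 5}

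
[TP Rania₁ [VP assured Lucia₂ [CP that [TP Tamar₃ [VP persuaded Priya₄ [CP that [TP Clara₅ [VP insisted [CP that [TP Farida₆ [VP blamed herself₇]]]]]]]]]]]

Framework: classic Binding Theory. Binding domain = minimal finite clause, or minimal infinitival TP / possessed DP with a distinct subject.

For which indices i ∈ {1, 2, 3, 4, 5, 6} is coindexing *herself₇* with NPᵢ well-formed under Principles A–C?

{6}

*herself* is an anaphor, so Principle A applies: it must be bound in its binding domain.
Binding domain of *herself₇*: the embedded TP, whose subject is Farida₆.
*Rania₁* c-commands the anaphor but is outside its binding domain → cannot satisfy Principle A.
*Lucia₂* c-commands the anaphor but is outside its binding domain → cannot satisfy Principle A.
*Tamar₃* c-commands the anaphor but is outside its binding domain → cannot satisfy Principle A.
*Priya₄* c-commands the anaphor but is outside its binding domain → cannot satisfy Principle A.
*Clara₅* c-commands the anaphor but is outside its binding domain → cannot satisfy Principle A.
*Farida₆* c-commands the anaphor within its binding domain → licit binder.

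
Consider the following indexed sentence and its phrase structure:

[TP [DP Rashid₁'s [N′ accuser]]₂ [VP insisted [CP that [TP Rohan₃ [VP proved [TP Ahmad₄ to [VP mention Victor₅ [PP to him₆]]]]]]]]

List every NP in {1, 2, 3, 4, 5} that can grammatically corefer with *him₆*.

*him* is a pronoun, so Principle B applies: it must be free in its binding domain.
Binding domain of *him₆*: the embedded TP, whose subject is Ahmad₄.
*Rashid₁* and the pronoun do not c-command one another → neither Principle B nor Principle C is at stake; coindexation permitted.
*[Rashid₁'s accuser]₂* c-commands the pronoun but from outside its binding domain, and is not c-commanded by it → coindexation permitted.
*Rohan₃* c-commands the pronoun but from outside its binding domain, and is not c-commanded by it → coindexation permitted.
*Ahmad₄* c-commands the pronoun within its binding domain → coindexation would violate Principle B.
*Victor₅* c-commands the pronoun within its binding domain → coindexation would violate Principle B.

{1, 2, 3}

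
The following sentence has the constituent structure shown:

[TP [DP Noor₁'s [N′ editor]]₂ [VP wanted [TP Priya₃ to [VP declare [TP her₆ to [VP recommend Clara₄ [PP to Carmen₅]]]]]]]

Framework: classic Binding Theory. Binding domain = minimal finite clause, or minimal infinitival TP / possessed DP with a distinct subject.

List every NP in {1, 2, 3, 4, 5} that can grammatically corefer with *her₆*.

*her* is a pronoun, so Principle B applies: it must be free in its binding domain.
Binding domain of *her₆*: the embedded TP, whose subject is Priya₃.
*Noor₁* and the pronoun do not c-command one another → neither Principle B nor Principle C is at stake; coindexation permitted.
*[Noor₁'s editor]₂* c-commands the pronoun but from outside its binding domain, and is not c-commanded by it → coindexation permitted.
*Priya₃* c-commands the pronoun within its binding domain → coindexation would violate Principle B.
*Clara₄*: the pronoun c-commands this R-expression → coindexation would violate Principle C on *Clara₄*.
*Carmen₅*: the pronoun c-commands this R-expression → coindexation would violate Principle C on *Carmen₅*.

{1, 2}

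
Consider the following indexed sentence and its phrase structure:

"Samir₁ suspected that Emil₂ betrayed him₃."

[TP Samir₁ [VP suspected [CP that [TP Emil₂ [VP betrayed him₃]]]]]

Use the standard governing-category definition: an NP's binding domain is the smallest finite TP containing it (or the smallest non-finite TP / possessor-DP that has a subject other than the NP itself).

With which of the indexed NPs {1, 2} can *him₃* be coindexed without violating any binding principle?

{1}

*him* is a pronoun, so Principle B applies: it must be free in its binding domain.
Binding domain of *him₃*: the embedded TP, whose subject is Emil₂.
*Samir₁* c-commands the pronoun but from outside its binding domain, and is not c-commanded by it → coindexation permitted.
*Emil₂* c-commands the pronoun within its binding domain → coindexation would violate Principle B.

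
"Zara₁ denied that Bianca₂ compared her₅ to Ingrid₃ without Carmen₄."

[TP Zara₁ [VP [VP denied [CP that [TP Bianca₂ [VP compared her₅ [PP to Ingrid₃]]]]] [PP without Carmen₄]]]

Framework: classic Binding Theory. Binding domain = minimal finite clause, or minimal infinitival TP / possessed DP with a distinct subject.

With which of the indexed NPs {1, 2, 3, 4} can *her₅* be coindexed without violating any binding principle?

*her* is a pronoun, so Principle B applies: it must be free in its binding domain.
Binding domain of *her₅*: the embedded TP, whose subject is Bianca₂.
*Zara₁* c-commands the pronoun but from outside its binding domain, and is not c-commanded by it → coindexation permitted.
*Bianca₂* c-commands the pronoun within its binding domain → coindexation would violate Principle B.
*Ingrid₃*: the pronoun c-commands this R-expression → coindexation would violate Principle C on *Ingrid₃*.
*Carmen₄* and the pronoun do not c-command one another → neither Principle B nor Principle C is at stake; coindexation permitted.

{1, 4}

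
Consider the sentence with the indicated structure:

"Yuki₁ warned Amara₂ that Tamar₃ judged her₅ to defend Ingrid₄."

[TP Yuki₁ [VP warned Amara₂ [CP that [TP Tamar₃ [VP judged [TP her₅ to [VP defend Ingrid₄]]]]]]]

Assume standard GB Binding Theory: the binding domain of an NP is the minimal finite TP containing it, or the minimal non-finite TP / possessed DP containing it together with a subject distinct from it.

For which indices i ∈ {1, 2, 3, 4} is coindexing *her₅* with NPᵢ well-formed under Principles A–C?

*her* is a pronoun, so Principle B applies: it must be free in its binding domain.
Binding domain of *her₅*: the embedded TP, whose subject is Tamar₃.
*Yuki₁* c-commands the pronoun but from outside its binding domain, and is not c-commanded by it → coindexation permitted.
*Amara₂* c-commands the pronoun but from outside its binding domain, and is not c-commanded by it → coindexation permitted.
*Tamar₃* c-commands the pronoun within its binding domain → coindexation would violate Principle B.
*Ingrid₄*: the pronoun c-commands this R-expression → coindexation would violate Principle C on *Ingrid₄*.

{1, 2}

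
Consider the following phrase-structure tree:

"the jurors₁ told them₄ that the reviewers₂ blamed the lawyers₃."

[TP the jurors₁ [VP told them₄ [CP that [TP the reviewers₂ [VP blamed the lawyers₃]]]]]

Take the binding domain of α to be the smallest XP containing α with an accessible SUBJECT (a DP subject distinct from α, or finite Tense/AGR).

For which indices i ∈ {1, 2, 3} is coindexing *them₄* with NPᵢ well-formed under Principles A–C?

*them* is a pronoun, so Principle B applies: it must be free in its binding domain.
Binding domain of *them₄*: the matrix TP, whose subject is the jurors₁.
*the jurors₁* c-commands the pronoun within its binding domain → coindexation would violate Principle B.
*the reviewers₂*: the pronoun c-commands this R-expression → coindexation would violate Principle C on *the reviewers₂*.
*the lawyers₃*: the pronoun c-commands this R-expression → coindexation would violate Principle C on *the lawyers₃*.

none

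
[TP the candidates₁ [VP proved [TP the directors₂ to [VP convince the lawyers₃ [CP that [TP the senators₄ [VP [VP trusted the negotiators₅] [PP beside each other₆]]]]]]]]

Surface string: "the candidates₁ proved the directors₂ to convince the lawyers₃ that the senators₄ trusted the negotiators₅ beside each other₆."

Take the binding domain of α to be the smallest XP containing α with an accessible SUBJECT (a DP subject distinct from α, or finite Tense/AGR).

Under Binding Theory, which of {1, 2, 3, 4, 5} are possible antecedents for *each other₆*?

{4}

*each other* is an anaphor, so Principle A applies: it must be bound in its binding domain.
Binding domain of *each other₆*: the embedded TP, whose subject is the senators₄.
*the candidates₁* c-commands the anaphor but is outside its binding domain → cannot satisfy Principle A.
*the directors₂* c-commands the anaphor but is outside its binding domain → cannot satisfy Principle A.
*the lawyers₃* c-commands the anaphor but is outside its binding domain → cannot satisfy Principle A.
*the senators₄* c-commands the anaphor within its binding domain → licit binder.
*the negotiators₅* does not c-command the anaphor → cannot bind it.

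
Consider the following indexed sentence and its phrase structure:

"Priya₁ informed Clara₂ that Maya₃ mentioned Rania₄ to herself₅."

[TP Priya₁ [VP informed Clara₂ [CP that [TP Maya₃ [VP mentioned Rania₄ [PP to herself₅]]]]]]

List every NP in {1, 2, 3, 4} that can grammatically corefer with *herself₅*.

{3, 4}

*herself* is an anaphor, so Principle A applies: it must be bound in its binding domain.
Binding domain of *herself₅*: the embedded TP, whose subject is Maya₃.
*Priya₁* c-commands the anaphor but is outside its binding domain → cannot satisfy Principle A.
*Clara₂* c-commands the anaphor but is outside its binding domain → cannot satisfy Principle A.
*Maya₃* c-commands the anaphor within its binding domain → licit binder.
*Rania₄* c-commands the anaphor within its binding domain → licit binder.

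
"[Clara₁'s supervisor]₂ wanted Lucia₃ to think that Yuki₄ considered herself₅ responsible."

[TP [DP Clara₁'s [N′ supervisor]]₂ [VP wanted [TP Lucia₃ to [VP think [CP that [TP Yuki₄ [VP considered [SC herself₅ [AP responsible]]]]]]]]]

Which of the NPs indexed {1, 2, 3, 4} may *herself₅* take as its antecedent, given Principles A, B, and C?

*herself* is an anaphor, so Principle A applies: it must be bound in its binding domain.
Binding domain of *herself₅*: the embedded TP, whose subject is Yuki₄.
*Clara₁* does not c-command the anaphor → cannot bind it.
*[Clara₁'s supervisor]₂* c-commands the anaphor but is outside its binding domain → cannot satisfy Principle A.
*Lucia₃* c-commands the anaphor but is outside its binding domain → cannot satisfy Principle A.
*Yuki₄* c-commands the anaphor within its binding domain → licit binder.

{4}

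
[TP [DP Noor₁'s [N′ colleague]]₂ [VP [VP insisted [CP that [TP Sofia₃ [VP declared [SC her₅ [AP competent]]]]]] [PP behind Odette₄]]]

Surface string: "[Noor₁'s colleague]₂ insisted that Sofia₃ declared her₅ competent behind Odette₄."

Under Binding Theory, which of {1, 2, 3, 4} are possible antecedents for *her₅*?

*her* is a pronoun, so Principle B applies: it must be free in its binding domain.
Binding domain of *her₅*: the embedded TP, whose subject is Sofia₃.
*Noor₁* and the pronoun do not c-command one another → neither Principle B nor Principle C is at stake; coindexation permitted.
*[Noor₁'s colleague]₂* c-commands the pronoun but from outside its binding domain, and is not c-commanded by it → coindexation permitted.
*Sofia₃* c-commands the pronoun within its binding domain → coindexation would violate Principle B.
*Odette₄* and the pronoun do not c-command one another → neither Principle B nor Principle C is at stake; coindexation permitted.

{1, 2, 4}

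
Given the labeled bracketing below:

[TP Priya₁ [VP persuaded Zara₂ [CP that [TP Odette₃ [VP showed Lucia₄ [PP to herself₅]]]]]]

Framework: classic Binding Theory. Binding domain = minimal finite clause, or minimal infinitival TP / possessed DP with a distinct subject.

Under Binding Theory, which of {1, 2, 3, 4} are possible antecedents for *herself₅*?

{3, 4}

*herself* is an anaphor, so Principle A applies: it must be bound in its binding domain.
Binding domain of *herself₅*: the embedded TP, whose subject is Odette₃.
*Priya₁* c-commands the anaphor but is outside its binding domain → cannot satisfy Principle A.
*Zara₂* c-commands the anaphor but is outside its binding domain → cannot satisfy Principle A.
*Odette₃* c-commands the anaphor within its binding domain → licit binder.
*Lucia₄* c-commands the anaphor within its binding domain → licit binder.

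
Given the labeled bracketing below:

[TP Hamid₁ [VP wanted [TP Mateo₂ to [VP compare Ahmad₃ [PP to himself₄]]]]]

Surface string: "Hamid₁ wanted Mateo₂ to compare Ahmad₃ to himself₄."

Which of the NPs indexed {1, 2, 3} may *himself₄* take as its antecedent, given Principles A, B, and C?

{2, 3}

*himself* is an anaphor, so Principle A applies: it must be bound in its binding domain.
Binding domain of *himself₄*: the embedded TP, whose subject is Mateo₂.
*Hamid₁* c-commands the anaphor but is outside its binding domain → cannot satisfy Principle A.
*Mateo₂* c-commands the anaphor within its binding domain → licit binder.
*Ahmad₃* c-commands the anaphor within its binding domain → licit binder.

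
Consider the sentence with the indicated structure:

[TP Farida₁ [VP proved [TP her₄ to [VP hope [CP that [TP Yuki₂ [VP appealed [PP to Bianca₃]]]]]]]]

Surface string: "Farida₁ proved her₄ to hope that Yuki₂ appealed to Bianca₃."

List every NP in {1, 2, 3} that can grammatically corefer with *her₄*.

none

*her* is a pronoun, so Principle B applies: it must be free in its binding domain.
Binding domain of *her₄*: the matrix TP, whose subject is Farida₁.
*Farida₁* c-commands the pronoun within its binding domain → coindexation would violate Principle B.
*Yuki₂*: the pronoun c-commands this R-expression → coindexation would violate Principle C on *Yuki₂*.
*Bianca₃*: the pronoun c-commands this R-expression → coindexation would violate Principle C on *Bianca₃*.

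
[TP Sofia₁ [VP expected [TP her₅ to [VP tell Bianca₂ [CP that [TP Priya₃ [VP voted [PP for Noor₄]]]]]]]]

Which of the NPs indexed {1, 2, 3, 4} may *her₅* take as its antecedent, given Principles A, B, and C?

*her* is a pronoun, so Principle B applies: it must be free in its binding domain.
Binding domain of *her₅*: the matrix TP, whose subject is Sofia₁.
*Sofia₁* c-commands the pronoun within its binding domain → coindexation would violate Principle B.
*Bianca₂*: the pronoun c-commands this R-expression → coindexation would violate Principle C on *Bianca₂*.
*Priya₃*: the pronoun c-commands this R-expression → coindexation would violate Principle C on *Priya₃*.
*Noor₄*: the pronoun c-commands this R-expression → coindexation would violate Principle C on *Noor₄*.

none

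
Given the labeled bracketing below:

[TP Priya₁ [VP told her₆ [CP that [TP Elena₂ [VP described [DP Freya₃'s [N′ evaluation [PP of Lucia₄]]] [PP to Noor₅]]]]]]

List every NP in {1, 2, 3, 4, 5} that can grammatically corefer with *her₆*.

*her* is a pronoun, so Principle B applies: it must be free in its binding domain.
Binding domain of *her₆*: the matrix TP, whose subject is Priya₁.
*Priya₁* c-commands the pronoun within its binding domain → coindexation would violate Principle B.
*Elena₂*: the pronoun c-commands this R-expression → coindexation would violate Principle C on *Elena₂*.
*Freya₃*: the pronoun c-commands this R-expression → coindexation would violate Principle C on *Freya₃*.
*Lucia₄*: the pronoun c-commands this R-expression → coindexation would violate Principle C on *Lucia₄*.
*Noor₅*: the pronoun c-commands this R-expression → coindexation would violate Principle C on *Noor₅*.

none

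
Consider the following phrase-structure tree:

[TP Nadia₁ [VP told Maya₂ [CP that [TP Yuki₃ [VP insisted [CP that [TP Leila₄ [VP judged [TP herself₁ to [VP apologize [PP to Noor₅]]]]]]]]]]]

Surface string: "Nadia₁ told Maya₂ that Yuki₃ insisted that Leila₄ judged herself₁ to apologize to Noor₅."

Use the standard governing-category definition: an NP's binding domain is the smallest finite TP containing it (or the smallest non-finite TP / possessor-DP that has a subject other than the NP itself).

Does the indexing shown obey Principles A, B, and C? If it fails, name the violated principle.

Principle A

The two coindexed NPs are *Nadia₁* and *herself₁*.
*herself₁* is an anaphor. Principle A requires it to be bound within its binding domain — the embedded TP, whose subject is Leila₄.
Within that domain it is c-commanded by *Leila₄*, which does not share its index.
*Nadia₁* does c-command the anaphor, but from outside its binding domain.
The anaphor is unbound in its domain → Principle A violation.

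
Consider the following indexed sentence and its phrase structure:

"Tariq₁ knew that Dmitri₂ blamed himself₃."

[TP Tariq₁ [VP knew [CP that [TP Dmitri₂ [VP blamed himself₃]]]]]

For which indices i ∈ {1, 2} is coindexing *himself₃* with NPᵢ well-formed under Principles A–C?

*himself* is an anaphor, so Principle A applies: it must be bound in its binding domain.
Binding domain of *himself₃*: the embedded TP, whose subject is Dmitri₂.
*Tariq₁* c-commands the anaphor but is outside its binding domain → cannot satisfy Principle A.
*Dmitri₂* c-commands the anaphor within its binding domain → licit binder.

{2}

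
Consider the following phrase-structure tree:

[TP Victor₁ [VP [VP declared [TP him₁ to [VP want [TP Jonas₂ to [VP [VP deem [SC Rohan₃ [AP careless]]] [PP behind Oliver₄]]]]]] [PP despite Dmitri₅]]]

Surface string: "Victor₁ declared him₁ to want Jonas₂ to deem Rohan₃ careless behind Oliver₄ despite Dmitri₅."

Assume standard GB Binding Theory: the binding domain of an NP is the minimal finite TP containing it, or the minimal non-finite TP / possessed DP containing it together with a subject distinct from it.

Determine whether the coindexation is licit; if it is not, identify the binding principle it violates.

The two coindexed NPs are *Victor₁* and *him₁*.
*him₁* is a pronoun. Its binding domain is the matrix TP, whose subject is Victor₁.
*Victor₁* c-commands it within that domain and carries the same index.
The pronoun is locally bound → Principle B violation.

Principle B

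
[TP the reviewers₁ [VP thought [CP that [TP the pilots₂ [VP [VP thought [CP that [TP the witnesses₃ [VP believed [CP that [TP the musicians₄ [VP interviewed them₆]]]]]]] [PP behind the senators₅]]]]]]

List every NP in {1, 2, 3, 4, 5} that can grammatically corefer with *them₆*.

{1, 2, 3, 5}

*them* is a pronoun, so Principle B applies: it must be free in its binding domain.
Binding domain of *them₆*: the embedded TP, whose subject is the musicians₄.
*the reviewers₁* c-commands the pronoun but from outside its binding domain, and is not c-commanded by it → coindexation permitted.
*the pilots₂* c-commands the pronoun but from outside its binding domain, and is not c-commanded by it → coindexation permitted.
*the witnesses₃* c-commands the pronoun but from outside its binding domain, and is not c-commanded by it → coindexation permitted.
*the musicians₄* c-commands the pronoun within its binding domain → coindexation would violate Principle B.
*the senators₅* and the pronoun do not c-command one another → neither Principle B nor Principle C is at stake; coindexation permitted.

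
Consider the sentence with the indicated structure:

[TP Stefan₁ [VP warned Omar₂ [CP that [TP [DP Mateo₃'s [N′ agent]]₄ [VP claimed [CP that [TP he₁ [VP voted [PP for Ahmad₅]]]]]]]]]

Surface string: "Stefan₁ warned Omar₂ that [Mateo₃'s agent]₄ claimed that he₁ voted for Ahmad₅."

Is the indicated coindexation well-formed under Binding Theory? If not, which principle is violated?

The two coindexed NPs are *Stefan₁* and *he₁*.
*he₁* is a pronoun; nothing c-commands it within its binding domain (the embedded TP.), so Principle B holds trivially.
*Stefan₁* is an R-expression; *he₁* does not c-command it, and no other NP shares its index, so Principle C is satisfied.
All principles are respected.

grammatical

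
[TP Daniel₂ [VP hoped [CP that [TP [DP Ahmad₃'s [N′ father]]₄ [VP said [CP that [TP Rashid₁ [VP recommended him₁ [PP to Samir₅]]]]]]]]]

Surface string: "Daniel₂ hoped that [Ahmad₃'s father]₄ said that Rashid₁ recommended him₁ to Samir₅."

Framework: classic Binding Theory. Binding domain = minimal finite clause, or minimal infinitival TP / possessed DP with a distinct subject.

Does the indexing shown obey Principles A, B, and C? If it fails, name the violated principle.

Principle B

The two coindexed NPs are *Rashid₁* and *him₁*.
*him₁* is a pronoun. Its binding domain is the embedded TP, whose subject is Rashid₁.
*Rashid₁* c-commands it within that domain and carries the same index.
The pronoun is locally bound → Principle B violation.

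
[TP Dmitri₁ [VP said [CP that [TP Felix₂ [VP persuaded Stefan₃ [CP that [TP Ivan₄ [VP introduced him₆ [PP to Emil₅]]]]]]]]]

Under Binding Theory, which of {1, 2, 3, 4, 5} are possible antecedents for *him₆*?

{1, 2, 3}

*him* is a pronoun, so Principle B applies: it must be free in its binding domain.
Binding domain of *him₆*: the embedded TP, whose subject is Ivan₄.
*Dmitri₁* c-commands the pronoun but from outside its binding domain, and is not c-commanded by it → coindexation permitted.
*Felix₂* c-commands the pronoun but from outside its binding domain, and is not c-commanded by it → coindexation permitted.
*Stefan₃* c-commands the pronoun but from outside its binding domain, and is not c-commanded by it → coindexation permitted.
*Ivan₄* c-commands the pronoun within its binding domain → coindexation would violate Principle B.
*Emil₅*: the pronoun c-commands this R-expression → coindexation would violate Principle C on *Emil₅*.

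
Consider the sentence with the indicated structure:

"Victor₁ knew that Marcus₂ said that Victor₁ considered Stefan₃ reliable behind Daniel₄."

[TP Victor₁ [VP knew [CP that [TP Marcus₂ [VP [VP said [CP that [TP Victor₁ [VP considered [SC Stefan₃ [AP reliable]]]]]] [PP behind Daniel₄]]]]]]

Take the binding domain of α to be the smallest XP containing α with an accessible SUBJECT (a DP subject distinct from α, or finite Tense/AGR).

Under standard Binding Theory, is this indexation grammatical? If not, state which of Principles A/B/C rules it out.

The two coindexed NPs are *Victor₁* (the higher occurrence) and *Victor₁* (the lower occurrence).
*Victor₁* (the lower occurrence) is an R-expression. Principle C requires it to be free everywhere.
*Victor₁* (the higher occurrence) c-commands it and carries the same index.
The R-expression is bound → Principle C violation.

Principle C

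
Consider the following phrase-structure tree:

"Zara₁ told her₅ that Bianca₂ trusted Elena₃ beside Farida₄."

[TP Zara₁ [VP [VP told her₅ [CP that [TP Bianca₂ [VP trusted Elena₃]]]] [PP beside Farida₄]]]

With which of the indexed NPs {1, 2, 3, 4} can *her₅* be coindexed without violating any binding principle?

{4}

*her* is a pronoun, so Principle B applies: it must be free in its binding domain.
Binding domain of *her₅*: the matrix TP, whose subject is Zara₁.
*Zara₁* c-commands the pronoun within its binding domain → coindexation would violate Principle B.
*Bianca₂*: the pronoun c-commands this R-expression → coindexation would violate Principle C on *Bianca₂*.
*Elena₃*: the pronoun c-commands this R-expression → coindexation would violate Principle C on *Elena₃*.
*Farida₄* and the pronoun do not c-command one another → neither Principle B nor Principle C is at stake; coindexation permitted.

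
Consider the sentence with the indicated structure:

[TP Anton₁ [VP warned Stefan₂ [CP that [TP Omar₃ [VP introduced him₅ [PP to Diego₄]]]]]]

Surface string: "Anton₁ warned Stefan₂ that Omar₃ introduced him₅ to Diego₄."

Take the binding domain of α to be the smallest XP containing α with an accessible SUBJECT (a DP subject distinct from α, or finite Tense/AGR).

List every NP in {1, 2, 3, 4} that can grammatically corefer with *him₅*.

{1, 2}

*him* is a pronoun, so Principle B applies: it must be free in its binding domain.
Binding domain of *him₅*: the embedded TP, whose subject is Omar₃.
*Anton₁* c-commands the pronoun but from outside its binding domain, and is not c-commanded by it → coindexation permitted.
*Stefan₂* c-commands the pronoun but from outside its binding domain, and is not c-commanded by it → coindexation permitted.
*Omar₃* c-commands the pronoun within its binding domain → coindexation would violate Principle B.
*Diego₄*: the pronoun c-commands this R-expression → coindexation would violate Principle C on *Diego₄*.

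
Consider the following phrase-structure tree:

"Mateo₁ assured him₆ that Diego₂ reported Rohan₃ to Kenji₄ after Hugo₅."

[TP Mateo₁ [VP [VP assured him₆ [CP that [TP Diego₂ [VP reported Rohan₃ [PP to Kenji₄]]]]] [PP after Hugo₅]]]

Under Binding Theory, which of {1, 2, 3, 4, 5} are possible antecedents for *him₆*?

{5}

*him* is a pronoun, so Principle B applies: it must be free in its binding domain.
Binding domain of *him₆*: the matrix TP, whose subject is Mateo₁.
*Mateo₁* c-commands the pronoun within its binding domain → coindexation would violate Principle B.
*Diego₂*: the pronoun c-commands this R-expression → coindexation would violate Principle C on *Diego₂*.
*Rohan₃*: the pronoun c-commands this R-expression → coindexation would violate Principle C on *Rohan₃*.
*Kenji₄*: the pronoun c-commands this R-expression → coindexation would violate Principle C on *Kenji₄*.
*Hugo₅* and the pronoun do not c-command one another → neither Principle B nor Principle C is at stake; coindexation permitted.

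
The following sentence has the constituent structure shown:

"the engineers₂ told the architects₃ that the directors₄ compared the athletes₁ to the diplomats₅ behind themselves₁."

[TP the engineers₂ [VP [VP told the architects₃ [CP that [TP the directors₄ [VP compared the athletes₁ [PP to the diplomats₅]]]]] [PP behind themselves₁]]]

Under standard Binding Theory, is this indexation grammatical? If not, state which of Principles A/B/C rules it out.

Principle A

The two coindexed NPs are *the athletes₁* and *themselves₁*.
*themselves₁* is an anaphor. Principle A requires it to be bound within its binding domain — the matrix TP, whose subject is the engineers₂.
Within that domain it is c-commanded by *the engineers₂*, which does not share its index.
*the athletes₁* does not c-command the anaphor at all.
The anaphor is unbound in its domain → Principle A violation.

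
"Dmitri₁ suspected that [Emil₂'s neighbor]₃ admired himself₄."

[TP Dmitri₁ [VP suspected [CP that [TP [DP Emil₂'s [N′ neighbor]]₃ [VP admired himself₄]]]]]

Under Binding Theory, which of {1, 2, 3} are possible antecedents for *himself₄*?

{3}

*himself* is an anaphor, so Principle A applies: it must be bound in its binding domain.
Binding domain of *himself₄*: the embedded TP, whose subject is [Emil₂'s neighbor]₃.
*Dmitri₁* c-commands the anaphor but is outside its binding domain → cannot satisfy Principle A.
*Emil₂* does not c-command the anaphor → cannot bind it.
*[Emil₂'s neighbor]₃* c-commands the anaphor within its binding domain → licit binder.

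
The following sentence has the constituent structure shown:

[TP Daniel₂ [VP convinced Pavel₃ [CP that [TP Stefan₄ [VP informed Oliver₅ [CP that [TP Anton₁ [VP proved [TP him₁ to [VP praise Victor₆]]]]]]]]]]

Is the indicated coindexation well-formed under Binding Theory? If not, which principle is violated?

The two coindexed NPs are *Anton₁* and *him₁*.
*him₁* is a pronoun. Its binding domain is the embedded TP, whose subject is Anton₁.
*Anton₁* c-commands it within that domain and carries the same index.
The pronoun is locally bound → Principle B violation.

Principle B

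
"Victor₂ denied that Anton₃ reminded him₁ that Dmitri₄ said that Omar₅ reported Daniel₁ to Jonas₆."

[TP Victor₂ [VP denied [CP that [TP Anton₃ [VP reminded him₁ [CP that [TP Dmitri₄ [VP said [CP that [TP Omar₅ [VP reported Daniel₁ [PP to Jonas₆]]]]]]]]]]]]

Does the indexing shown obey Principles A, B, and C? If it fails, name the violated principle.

The two coindexed NPs are *him₁* and *Daniel₁*.
*Daniel₁* is an R-expression. Principle C requires it to be free everywhere.
*him₁* c-commands it and carries the same index.
The R-expression is bound → Principle C violation.

Principle C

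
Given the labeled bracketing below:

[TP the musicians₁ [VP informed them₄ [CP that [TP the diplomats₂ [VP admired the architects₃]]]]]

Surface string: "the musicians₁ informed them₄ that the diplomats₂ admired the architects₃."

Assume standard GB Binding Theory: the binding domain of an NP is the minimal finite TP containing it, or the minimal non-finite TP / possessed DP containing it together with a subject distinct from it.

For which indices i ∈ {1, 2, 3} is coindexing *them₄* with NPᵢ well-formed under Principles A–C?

*them* is a pronoun, so Principle B applies: it must be free in its binding domain.
Binding domain of *them₄*: the matrix TP, whose subject is the musicians₁.
*the musicians₁* c-commands the pronoun within its binding domain → coindexation would violate Principle B.
*the diplomats₂*: the pronoun c-commands this R-expression → coindexation would violate Principle C on *the diplomats₂*.
*the architects₃*: the pronoun c-commands this R-expression → coindexation would violate Principle C on *the architects₃*.

none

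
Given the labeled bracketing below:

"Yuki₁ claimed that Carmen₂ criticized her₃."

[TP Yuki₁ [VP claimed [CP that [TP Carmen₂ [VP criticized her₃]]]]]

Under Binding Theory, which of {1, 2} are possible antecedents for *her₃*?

{1}

*her* is a pronoun, so Principle B applies: it must be free in its binding domain.
Binding domain of *her₃*: the embedded TP, whose subject is Carmen₂.
*Yuki₁* c-commands the pronoun but from outside its binding domain, and is not c-commanded by it → coindexation permitted.
*Carmen₂* c-commands the pronoun within its binding domain → coindexation would violate Principle B.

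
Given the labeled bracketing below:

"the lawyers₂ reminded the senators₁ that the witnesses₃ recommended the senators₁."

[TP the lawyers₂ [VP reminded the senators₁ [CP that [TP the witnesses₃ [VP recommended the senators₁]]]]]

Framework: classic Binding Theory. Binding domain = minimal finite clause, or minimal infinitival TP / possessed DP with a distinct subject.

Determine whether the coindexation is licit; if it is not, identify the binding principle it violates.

The two coindexed NPs are *the senators₁* (the lower occurrence) and *the senators₁* (the higher occurrence).
*the senators₁* (the lower occurrence) is an R-expression. Principle C requires it to be free everywhere.
*the senators₁* (the higher occurrence) c-commands it and carries the same index.
The R-expression is bound → Principle C violation.

Principle C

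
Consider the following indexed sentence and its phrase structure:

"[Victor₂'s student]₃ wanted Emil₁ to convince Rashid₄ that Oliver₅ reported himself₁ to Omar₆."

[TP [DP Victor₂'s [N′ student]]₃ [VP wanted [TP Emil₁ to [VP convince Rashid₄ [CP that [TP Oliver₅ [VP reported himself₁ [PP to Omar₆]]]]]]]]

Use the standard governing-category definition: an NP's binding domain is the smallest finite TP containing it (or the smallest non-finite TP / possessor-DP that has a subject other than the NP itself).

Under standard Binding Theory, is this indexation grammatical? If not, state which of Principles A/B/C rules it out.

Principle A

The two coindexed NPs are *Emil₁* and *himself₁*.
*himself₁* is an anaphor. Principle A requires it to be bound within its binding domain — the embedded TP, whose subject is Oliver₅.
Within that domain it is c-commanded by *Oliver₅*, which does not share its index.
*Emil₁* does c-command the anaphor, but from outside its binding domain.
The anaphor is unbound in its domain → Principle A violation.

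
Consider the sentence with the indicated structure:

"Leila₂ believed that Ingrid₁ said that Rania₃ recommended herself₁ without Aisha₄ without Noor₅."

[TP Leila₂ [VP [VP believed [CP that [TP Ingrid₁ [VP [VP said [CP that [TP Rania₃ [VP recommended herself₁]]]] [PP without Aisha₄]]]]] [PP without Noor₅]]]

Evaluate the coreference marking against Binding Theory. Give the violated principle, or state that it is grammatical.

The two coindexed NPs are *Ingrid₁* and *herself₁*.
*herself₁* is an anaphor. Principle A requires it to be bound within its binding domain — the embedded TP, whose subject is Rania₃.
Within that domain it is c-commanded by *Rania₃*, which does not share its index.
*Ingrid₁* does c-command the anaphor, but from outside its binding domain.
The anaphor is unbound in its domain → Principle A violation.

Principle A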